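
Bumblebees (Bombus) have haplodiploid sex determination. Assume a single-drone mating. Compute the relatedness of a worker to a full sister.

0.75

Haplodiploid full sisters inherit their father's entire haploid genome identically (contributing 1/2) and on average half of their mother's contribution (1/2 · 1/2 = 1/4); r = 1/2 + 1/4 = 3/4.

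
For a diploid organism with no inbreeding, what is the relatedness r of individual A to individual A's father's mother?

0.25

Each parent–offspring link contributes a factor of 1/2, and independent paths through distinct common ancestors add.
Two parent–offspring links: r = (1/2)^2 = 1/4.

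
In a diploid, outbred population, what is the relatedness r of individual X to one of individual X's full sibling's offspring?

0.25

Each parent–offspring link contributes a factor of 1/2, and independent paths through distinct common ancestors add.
Full aunt/uncle↔niece/nephew: two paths of length 3 through the shared grandparent pair: r = 2·(1/2)^3 = 1/4.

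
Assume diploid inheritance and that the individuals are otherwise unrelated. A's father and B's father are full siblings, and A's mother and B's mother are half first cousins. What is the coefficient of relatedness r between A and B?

Independent pedigree routes through distinct common ancestors add.
A and B are related in two ways: first cousins through their fathers (r = 1/8) and half second cousins through their mothers (r = 1/64).
r = 1/8 + 1/64 = 0.140625.

0.140625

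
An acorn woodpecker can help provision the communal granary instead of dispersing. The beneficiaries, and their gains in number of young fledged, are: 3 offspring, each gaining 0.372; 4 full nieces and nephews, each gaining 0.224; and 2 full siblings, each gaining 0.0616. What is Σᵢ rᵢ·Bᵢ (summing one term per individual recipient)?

0.8436

r to an offspring = 1/2 (one parent–offspring link: r = (1/2)^1 = 1/2).
r to a full niece or nephew = 1/4 (full aunt/uncle↔niece/nephew: two paths of length 3 through the shared grandparent pair: r = 2·(1/2)^3 = 1/4).
r to a full sibling = 1/2 (full sibs share both parents — two paths of length 2: r = 2·(1/2)^2 = 1/2).
Summing one r·B term per recipient: 3·0.5·0.372 + 4·0.25·0.224 + 2·0.5·0.0616 = 0.8436.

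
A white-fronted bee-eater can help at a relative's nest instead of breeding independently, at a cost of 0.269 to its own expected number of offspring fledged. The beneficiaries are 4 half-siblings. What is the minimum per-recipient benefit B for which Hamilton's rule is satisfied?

r to a half-sibling = 1/4 (half-sibs share one parent — one path of length 2: r = (1/2)^2 = 1/4).
Hamilton's rule with n recipients of equal r: n·r·B > C, so B > C/(n·r) = 0.269/(4·0.25) = 0.269.

0.269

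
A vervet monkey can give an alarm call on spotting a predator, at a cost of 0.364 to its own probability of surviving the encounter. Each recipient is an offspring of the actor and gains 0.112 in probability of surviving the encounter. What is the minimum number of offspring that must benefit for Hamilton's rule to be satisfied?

r to an offspring = 1/2 (one parent–offspring link: r = (1/2)^1 = 1/2).
Hamilton's rule: n·r·B > C  ⇒  n > C/(r·B) = 0.364/(0.5·0.112) = 6.5.
The smallest integer exceeding 6.5 is 7.

7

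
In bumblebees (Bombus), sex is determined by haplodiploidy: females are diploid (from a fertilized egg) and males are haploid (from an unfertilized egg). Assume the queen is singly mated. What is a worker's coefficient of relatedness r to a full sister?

0.75

Haplodiploid full sisters inherit their father's entire haploid genome identically (contributing 1/2) and on average half of their mother's contribution (1/2 · 1/2 = 1/4); r = 1/2 + 1/4 = 3/4.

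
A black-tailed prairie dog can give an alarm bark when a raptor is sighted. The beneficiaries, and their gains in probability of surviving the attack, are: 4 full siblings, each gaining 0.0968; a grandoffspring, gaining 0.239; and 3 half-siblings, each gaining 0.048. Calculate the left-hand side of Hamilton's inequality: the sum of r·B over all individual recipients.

0.28935

r to a full sibling = 1/2 (full sibs share both parents — two paths of length 2: r = 2·(1/2)^2 = 1/2).
r to a grandoffspring = 0.25 (two parent–offspring links: r = (1/2)^2 = 1/4).
r to a half-sibling = 1/4 (half-sibs share one parent — one path of length 2: r = (1/2)^2 = 1/4).
Summing one r·B term per recipient: 4·0.5·0.0968 + 1·0.25·0.239 + 3·0.25·0.048 = 0.28935.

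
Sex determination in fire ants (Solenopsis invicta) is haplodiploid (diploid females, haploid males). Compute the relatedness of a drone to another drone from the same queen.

Haploid brothers each carry a random half of the queen's diploid genome, so on average they share half: r = 1/2.

0.5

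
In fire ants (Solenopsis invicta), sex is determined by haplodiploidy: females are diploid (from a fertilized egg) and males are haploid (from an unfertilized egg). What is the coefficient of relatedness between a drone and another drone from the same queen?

Haploid brothers each carry a random half of the queen's diploid genome, so on average they share half: r = 1/2.

0.5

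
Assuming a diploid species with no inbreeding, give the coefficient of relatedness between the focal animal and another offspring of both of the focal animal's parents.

0.5

Each parent–offspring link contributes a factor of 1/2, and independent paths through distinct common ancestors add.
Full sibs share both parents — two paths of length 2: r = 2·(1/2)^2 = 1/2.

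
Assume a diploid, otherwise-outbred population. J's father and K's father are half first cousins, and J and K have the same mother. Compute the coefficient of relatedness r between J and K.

With two independent routes of shared ancestry, r is the sum of the two contributions.
J and K are related in two ways: half second cousins through their fathers (r = 1/64) and half-sibs through their shared mother (r = 1/4).
r = 1/64 + 1/4 = 17/64 = 0.265625.

0.265625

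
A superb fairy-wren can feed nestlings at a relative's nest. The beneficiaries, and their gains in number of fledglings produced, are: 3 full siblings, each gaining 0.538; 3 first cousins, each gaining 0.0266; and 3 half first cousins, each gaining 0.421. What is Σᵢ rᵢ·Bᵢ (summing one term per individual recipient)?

r to a full sibling = 1/2 (full sibs share both parents — two paths of length 2: r = 2·(1/2)^2 = 1/2).
r to a first cousin = 1/8 (first cousins share one grandparent pair — two paths of length 4: r = 2·(1/2)^4 = 1/8).
r to a half first cousin = 1/16 (half first cousins share one grandparent — one path of length 4: r = (1/2)^4 = 1/16).
Summing one r·B term per recipient: 3·0.5·0.538 + 3·0.125·0.0266 + 3·0.0625·0.421 = 0.8959125.

0.8959125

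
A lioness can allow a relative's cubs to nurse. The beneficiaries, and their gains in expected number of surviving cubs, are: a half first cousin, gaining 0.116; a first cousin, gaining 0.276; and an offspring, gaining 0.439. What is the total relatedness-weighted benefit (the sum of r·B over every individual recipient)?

r to a half first cousin = 0.0625 (half first cousins share one grandparent — one path of length 4: r = (1/2)^4 = 1/16).
r to a first cousin = 1/8 (first cousins share one grandparent pair — two paths of length 4: r = 2·(1/2)^4 = 1/8).
r to an offspring = 0.5 (one parent–offspring link: r = (1/2)^1 = 1/2).
Summing one r·B term per recipient: 1·0.0625·0.116 + 1·0.125·0.276 + 1·0.5·0.439 = 0.26125.

0.26125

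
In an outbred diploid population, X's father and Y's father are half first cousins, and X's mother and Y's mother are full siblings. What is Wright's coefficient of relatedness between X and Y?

Wright's path rule: contributions from independent ancestry routes add.
X and Y are related in two ways: half second cousins through their fathers (r = 1/64) and first cousins through their mothers (r = 1/8).
r = 1/64 + 1/8 = 0.140625.

0.140625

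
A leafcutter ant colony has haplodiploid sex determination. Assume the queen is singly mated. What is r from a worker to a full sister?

Haplodiploid full sisters inherit their father's entire haploid genome identically (contributing 1/2) and on average half of their mother's contribution (1/2 · 1/2 = 1/4); r = 1/2 + 1/4 = 3/4.

0.75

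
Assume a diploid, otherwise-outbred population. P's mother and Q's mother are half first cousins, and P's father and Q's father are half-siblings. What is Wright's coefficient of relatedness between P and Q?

0.078125

With two independent routes of shared ancestry, r is the sum of the two contributions.
P and Q are related in two ways: half second cousins through their mothers (r = 1/64) and half first cousins through their fathers (r = 1/16).
r = 1/64 + 1/16 = 5/64 = 0.078125.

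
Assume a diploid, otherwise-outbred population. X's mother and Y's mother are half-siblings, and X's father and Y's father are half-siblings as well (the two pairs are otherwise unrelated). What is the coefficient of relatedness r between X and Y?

0.125

Wright's path rule: contributions from independent ancestry routes add.
X and Y are related in two ways: half first cousins through their mothers (r = 1/16) and half first cousins through their fathers (r = 1/16).
r = 1/16 + 1/16 = 0.125.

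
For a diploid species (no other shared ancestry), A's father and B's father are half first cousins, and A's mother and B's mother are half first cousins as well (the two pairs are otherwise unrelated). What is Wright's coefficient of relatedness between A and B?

0.03125

Independent pedigree routes through distinct common ancestors add.
A and B are related in two ways: half second cousins through their fathers (r = 1/64) and half second cousins through their mothers (r = 1/64).
r = 1/64 + 1/64 = 0.03125.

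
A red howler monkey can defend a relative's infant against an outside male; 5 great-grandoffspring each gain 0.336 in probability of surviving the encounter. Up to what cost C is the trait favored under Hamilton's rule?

r to a great-grandoffspring = 0.125 (three parent–offspring links: r = (1/2)^3 = 1/8).
Hamilton's rule: n·r·B > C, so the trait is favored while C < n·r·B = 5·0.125·0.336 = 0.21.

0.21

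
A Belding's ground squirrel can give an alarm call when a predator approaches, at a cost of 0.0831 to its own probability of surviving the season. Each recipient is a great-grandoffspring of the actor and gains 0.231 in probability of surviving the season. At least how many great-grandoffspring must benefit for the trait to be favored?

3

r to a great-grandoffspring = 1/8 (three parent–offspring links: r = (1/2)^3 = 1/8).
Hamilton's rule: n·r·B > C  ⇒  n > C/(r·B) = 0.0831/(0.125·0.231) = 2.878.
The smallest integer exceeding 2.878 is 3.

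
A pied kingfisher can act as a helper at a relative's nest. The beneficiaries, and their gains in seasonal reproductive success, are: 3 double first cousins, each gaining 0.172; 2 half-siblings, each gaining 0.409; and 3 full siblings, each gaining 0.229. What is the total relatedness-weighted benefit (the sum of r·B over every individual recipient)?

0.677

r to a double first cousin = 1/4 (double first cousins share both grandparent pairs — four paths of length 4: r = 4·(1/2)^4 = 1/4).
r to a half-sibling = 1/4 (half-sibs share one parent — one path of length 2: r = (1/2)^2 = 1/4).
r to a full sibling = 1/2 (full sibs share both parents — two paths of length 2: r = 2·(1/2)^2 = 1/2).
Summing one r·B term per recipient: 3·0.25·0.172 + 2·0.25·0.409 + 3·0.5·0.229 = 0.677.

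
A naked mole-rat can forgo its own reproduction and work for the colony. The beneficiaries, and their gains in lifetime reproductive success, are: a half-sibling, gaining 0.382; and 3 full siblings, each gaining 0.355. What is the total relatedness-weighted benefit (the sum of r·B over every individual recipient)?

r to a half-sibling = 1/4 (half-sibs share one parent — one path of length 2: r = (1/2)^2 = 1/4).
r to a full sibling = 1/2 (full sibs share both parents — two paths of length 2: r = 2·(1/2)^2 = 1/2).
Summing one r·B term per recipient: 1·0.25·0.382 + 3·0.5·0.355 = 0.628.

0.628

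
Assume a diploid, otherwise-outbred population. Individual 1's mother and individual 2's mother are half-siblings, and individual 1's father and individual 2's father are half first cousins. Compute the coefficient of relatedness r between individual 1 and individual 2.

0.078125

Relatedness sums over independent paths through distinct common ancestors.
Individual 1 and individual 2 are related in two ways: half first cousins through their mothers (r = 1/16) and half second cousins through their fathers (r = 1/64).
r = 1/16 + 1/64 = 0.078125.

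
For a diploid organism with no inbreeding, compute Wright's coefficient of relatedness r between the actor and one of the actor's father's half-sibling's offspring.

Each parent–offspring link contributes a factor of 1/2, and independent paths through distinct common ancestors add.
Half first cousins share one grandparent — one path of length 4: r = (1/2)^4 = 1/16.

0.0625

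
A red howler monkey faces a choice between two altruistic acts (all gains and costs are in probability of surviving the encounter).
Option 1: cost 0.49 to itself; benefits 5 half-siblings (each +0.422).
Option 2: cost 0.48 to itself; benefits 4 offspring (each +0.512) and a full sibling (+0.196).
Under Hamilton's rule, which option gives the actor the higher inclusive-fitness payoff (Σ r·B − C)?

Option 2

Option 1: r to a half-sibling = 0.25.
Option 1: Σ r·B − C = (5·0.25·0.422) − 0.49 = 0.0375.
Option 2: r to an offspring = 0.5.
Option 2: r to a full sibling = 0.5.
Option 2: Σ r·B − C = (4·0.5·0.512 + 1·0.5·0.196) − 0.48 = 0.642.
Option 2 has the higher net inclusive-fitness payoff.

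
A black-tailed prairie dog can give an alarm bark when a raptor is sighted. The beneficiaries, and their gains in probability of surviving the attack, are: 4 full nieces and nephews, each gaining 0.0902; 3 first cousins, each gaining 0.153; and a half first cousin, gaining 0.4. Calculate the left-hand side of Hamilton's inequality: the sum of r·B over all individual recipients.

0.172575

r to a full niece or nephew = 0.25 (full aunt/uncle↔niece/nephew: two paths of length 3 through the shared grandparent pair: r = 2·(1/2)^3 = 1/4).
r to a first cousin = 1/8 (first cousins share one grandparent pair — two paths of length 4: r = 2·(1/2)^4 = 1/8).
r to a half first cousin = 1/16 (half first cousins share one grandparent — one path of length 4: r = (1/2)^4 = 1/16).
Summing one r·B term per recipient: 4·0.25·0.0902 + 3·0.125·0.153 + 1·0.0625·0.4 = 0.172575.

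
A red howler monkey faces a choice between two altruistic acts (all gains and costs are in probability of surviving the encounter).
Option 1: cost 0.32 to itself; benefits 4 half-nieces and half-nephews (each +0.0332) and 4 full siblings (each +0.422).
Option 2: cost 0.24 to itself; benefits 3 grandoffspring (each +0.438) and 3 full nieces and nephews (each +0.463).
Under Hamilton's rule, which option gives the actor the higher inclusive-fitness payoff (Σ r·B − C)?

Option 1

Option 1: r to a half-niece or half-nephew = 0.125.
Option 1: r to a full sibling = 0.5.
Option 1: Σ r·B − C = (4·0.125·0.0332 + 4·0.5·0.422) − 0.32 = 0.5406.
Option 2: r to a grandoffspring = 0.25.
Option 2: r to a full niece or nephew = 0.25.
Option 2: Σ r·B − C = (3·0.25·0.438 + 3·0.25·0.463) − 0.24 = 0.43575.
Option 1 has the higher net inclusive-fitness payoff.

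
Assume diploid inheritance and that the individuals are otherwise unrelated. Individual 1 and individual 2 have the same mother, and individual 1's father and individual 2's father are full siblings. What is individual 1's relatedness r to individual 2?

Relatedness sums over independent paths through distinct common ancestors.
Individual 1 and individual 2 are related in two ways: half-sibs through their shared mother (r = 1/4) and first cousins through their fathers (r = 1/8).
r = 1/4 + 1/8 = 3/8 = 0.375.

0.375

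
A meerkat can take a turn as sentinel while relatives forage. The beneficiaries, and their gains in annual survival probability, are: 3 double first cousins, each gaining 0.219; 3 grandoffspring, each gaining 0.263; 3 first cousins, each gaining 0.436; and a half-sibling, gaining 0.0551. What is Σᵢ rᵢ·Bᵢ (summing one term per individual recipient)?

r to a double first cousin = 1/4 (double first cousins share both grandparent pairs — four paths of length 4: r = 4·(1/2)^4 = 1/4).
r to a grandoffspring = 1/4 (two parent–offspring links: r = (1/2)^2 = 1/4).
r to a first cousin = 0.125 (first cousins share one grandparent pair — two paths of length 4: r = 2·(1/2)^4 = 1/8).
r to a half-sibling = 1/4 (half-sibs share one parent — one path of length 2: r = (1/2)^2 = 1/4).
Summing one r·B term per recipient: 3·0.25·0.219 + 3·0.25·0.263 + 3·0.125·0.436 + 1·0.25·0.0551 = 0.538775.

0.538775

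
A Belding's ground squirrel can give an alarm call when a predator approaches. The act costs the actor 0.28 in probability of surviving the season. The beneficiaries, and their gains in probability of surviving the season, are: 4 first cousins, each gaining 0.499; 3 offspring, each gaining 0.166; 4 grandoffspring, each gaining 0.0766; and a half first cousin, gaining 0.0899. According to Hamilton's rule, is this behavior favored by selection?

Hamilton's rule: the trait is favored when the sum of r·B over every recipient exceeds the actor's cost C.
r to a first cousin = 0.125 (first cousins share one grandparent pair — two paths of length 4: r = 2·(1/2)^4 = 1/8).
r to an offspring = 1/2 (one parent–offspring link: r = (1/2)^1 = 1/2).
r to a grandoffspring = 0.25 (two parent–offspring links: r = (1/2)^2 = 1/4).
r to a half first cousin = 0.0625 (half first cousins share one grandparent — one path of length 4: r = (1/2)^4 = 1/16).
Summing one r·B term per recipient: 4·0.125·0.499 + 3·0.5·0.166 + 4·0.25·0.0766 + 1·0.0625·0.0899 = 0.58071875.
0.58071875 > 0.28: the indirect benefit exceeds the cost.

Yes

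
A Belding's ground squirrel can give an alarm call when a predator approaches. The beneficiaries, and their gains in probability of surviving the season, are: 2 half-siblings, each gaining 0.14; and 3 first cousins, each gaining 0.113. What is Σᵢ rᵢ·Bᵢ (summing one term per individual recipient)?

0.112375

r to a half-sibling = 1/4 (half-sibs share one parent — one path of length 2: r = (1/2)^2 = 1/4).
r to a first cousin = 1/8 (first cousins share one grandparent pair — two paths of length 4: r = 2·(1/2)^4 = 1/8).
Summing one r·B term per recipient: 2·0.25·0.14 + 3·0.125·0.113 = 0.112375.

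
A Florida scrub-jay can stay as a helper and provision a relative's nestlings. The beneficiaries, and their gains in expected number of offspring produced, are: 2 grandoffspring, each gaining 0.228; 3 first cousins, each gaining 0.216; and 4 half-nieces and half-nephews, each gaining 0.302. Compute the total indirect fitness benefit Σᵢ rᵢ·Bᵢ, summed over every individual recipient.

r to a grandoffspring = 1/4 (two parent–offspring links: r = (1/2)^2 = 1/4).
r to a first cousin = 0.125 (first cousins share one grandparent pair — two paths of length 4: r = 2·(1/2)^4 = 1/8).
r to a half-niece or half-nephew = 0.125 (half-aunt/uncle↔niece/nephew: one path of length 3: r = (1/2)^3 = 1/8).
Summing one r·B term per recipient: 2·0.25·0.228 + 3·0.125·0.216 + 4·0.125·0.302 = 0.346.

0.346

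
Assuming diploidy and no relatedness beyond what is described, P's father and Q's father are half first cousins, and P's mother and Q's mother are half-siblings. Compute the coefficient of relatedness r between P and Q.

0.078125

Relatedness sums over independent paths through distinct common ancestors.
P and Q are related in two ways: half second cousins through their fathers (r = 1/64) and half first cousins through their mothers (r = 1/16).
r = 1/64 + 1/16 = 5/64 = 0.078125.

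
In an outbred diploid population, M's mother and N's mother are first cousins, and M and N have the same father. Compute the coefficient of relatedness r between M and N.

Wright's path rule: contributions from independent ancestry routes add.
M and N are related in two ways: second cousins through their mothers (r = 1/32) and half-sibs through their shared father (r = 1/4).
r = 1/32 + 1/4 = 9/32 = 0.28125.

0.28125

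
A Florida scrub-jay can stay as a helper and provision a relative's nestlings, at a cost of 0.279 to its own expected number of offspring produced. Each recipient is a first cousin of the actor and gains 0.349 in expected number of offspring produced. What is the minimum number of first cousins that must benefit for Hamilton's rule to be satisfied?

r to a first cousin = 0.125 (first cousins share one grandparent pair — two paths of length 4: r = 2·(1/2)^4 = 1/8).
Hamilton's rule: n·r·B > C  ⇒  n > C/(r·B) = 0.279/(0.125·0.349) = 6.395.
The smallest integer exceeding 6.395 is 7.

7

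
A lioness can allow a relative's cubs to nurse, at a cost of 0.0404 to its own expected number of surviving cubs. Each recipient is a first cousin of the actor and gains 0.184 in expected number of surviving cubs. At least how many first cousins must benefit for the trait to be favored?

r to a first cousin = 1/8 (first cousins share one grandparent pair — two paths of length 4: r = 2·(1/2)^4 = 1/8).
Hamilton's rule: n·r·B > C  ⇒  n > C/(r·B) = 0.0404/(0.125·0.184) = 1.757.
The smallest integer exceeding 1.757 is 2.

2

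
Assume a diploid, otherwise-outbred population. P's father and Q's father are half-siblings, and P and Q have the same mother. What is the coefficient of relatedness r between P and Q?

Independent pedigree routes through distinct common ancestors add.
P and Q are related in two ways: half first cousins through their fathers (r = 1/16) and half-sibs through their shared mother (r = 1/4).
r = 1/16 + 1/4 = 5/16 = 0.3125.

0.3125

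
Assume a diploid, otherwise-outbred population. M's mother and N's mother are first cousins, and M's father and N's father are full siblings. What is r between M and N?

Independent pedigree routes through distinct common ancestors add.
M and N are related in two ways: second cousins through their mothers (r = 1/32) and first cousins through their fathers (r = 1/8).
r = 1/32 + 1/8 = 5/32 = 0.15625.

0.15625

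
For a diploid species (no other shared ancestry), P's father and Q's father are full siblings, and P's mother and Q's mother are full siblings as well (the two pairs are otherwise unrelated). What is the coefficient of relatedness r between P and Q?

Wright's path rule: contributions from independent ancestry routes add.
P and Q are related in two ways: first cousins through their fathers (r = 1/8) and first cousins through their mothers (r = 1/8) — i.e. double first cousins.
r = 1/8 + 1/8 = 0.25.

0.25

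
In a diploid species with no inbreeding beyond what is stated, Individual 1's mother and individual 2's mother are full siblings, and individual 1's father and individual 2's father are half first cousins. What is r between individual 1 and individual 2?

0.140625

With two independent routes of shared ancestry, r is the sum of the two contributions.
Individual 1 and individual 2 are related in two ways: first cousins through their mothers (r = 1/8) and half second cousins through their fathers (r = 1/64).
r = 1/8 + 1/64 = 9/64 = 0.140625.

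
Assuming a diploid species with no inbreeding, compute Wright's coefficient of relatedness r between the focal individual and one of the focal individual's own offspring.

Each parent–offspring link contributes a factor of 1/2, and independent paths through distinct common ancestors add.
One parent–offspring link: r = (1/2)^1 = 1/2.

0.5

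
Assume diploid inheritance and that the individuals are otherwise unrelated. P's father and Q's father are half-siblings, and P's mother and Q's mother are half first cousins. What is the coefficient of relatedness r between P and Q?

Independent pedigree routes through distinct common ancestors add.
P and Q are related in two ways: half first cousins through their fathers (r = 1/16) and half second cousins through their mothers (r = 1/64).
r = 1/16 + 1/64 = 5/64 = 0.078125.

0.078125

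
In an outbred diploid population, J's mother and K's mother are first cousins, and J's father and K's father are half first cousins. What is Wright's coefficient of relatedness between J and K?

Relatedness sums over independent paths through distinct common ancestors.
J and K are related in two ways: second cousins through their mothers (r = 1/32) and half second cousins through their fathers (r = 1/64).
r = 1/32 + 1/64 = 0.046875.

0.046875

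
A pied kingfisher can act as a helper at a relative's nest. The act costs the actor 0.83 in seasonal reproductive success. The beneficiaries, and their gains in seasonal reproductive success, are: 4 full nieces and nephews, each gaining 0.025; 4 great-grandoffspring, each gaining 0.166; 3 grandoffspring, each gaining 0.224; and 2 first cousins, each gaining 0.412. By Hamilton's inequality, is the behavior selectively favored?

No

Hamilton's rule: the trait is favored when the sum of r·B over every recipient exceeds the actor's cost C.
r to a full niece or nephew = 1/4 (full aunt/uncle↔niece/nephew: two paths of length 3 through the shared grandparent pair: r = 2·(1/2)^3 = 1/4).
r to a great-grandoffspring = 0.125 (three parent–offspring links: r = (1/2)^3 = 1/8).
r to a grandoffspring = 1/4 (two parent–offspring links: r = (1/2)^2 = 1/4).
r to a first cousin = 0.125 (first cousins share one grandparent pair — two paths of length 4: r = 2·(1/2)^4 = 1/8).
Summing one r·B term per recipient: 4·0.25·0.025 + 4·0.125·0.166 + 3·0.25·0.224 + 2·0.125·0.412 = 0.379.
0.379 < 0.83: the indirect benefit is less than the cost.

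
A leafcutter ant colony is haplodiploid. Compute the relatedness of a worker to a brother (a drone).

Her haploid brother carries none of their father's genes and a random half of their mother's genome; that half matches the maternal half of her own genome with probability 1/2: r = 1/2 · 1/2 = 1/4.

0.25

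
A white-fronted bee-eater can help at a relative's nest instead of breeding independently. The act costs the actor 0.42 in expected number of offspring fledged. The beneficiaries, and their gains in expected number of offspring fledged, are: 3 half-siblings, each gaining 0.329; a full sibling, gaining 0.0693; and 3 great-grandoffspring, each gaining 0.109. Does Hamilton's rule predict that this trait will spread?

No

Hamilton's rule: the trait is favored when the sum of r·B over every recipient exceeds the actor's cost C.
r to a half-sibling = 0.25 (half-sibs share one parent — one path of length 2: r = (1/2)^2 = 1/4).
r to a full sibling = 0.5 (full sibs share both parents — two paths of length 2: r = 2·(1/2)^2 = 1/2).
r to a great-grandoffspring = 0.125 (three parent–offspring links: r = (1/2)^3 = 1/8).
Summing one r·B term per recipient: 3·0.25·0.329 + 1·0.5·0.0693 + 3·0.125·0.109 = 0.322275.
0.322275 < 0.42: the indirect benefit is less than the cost.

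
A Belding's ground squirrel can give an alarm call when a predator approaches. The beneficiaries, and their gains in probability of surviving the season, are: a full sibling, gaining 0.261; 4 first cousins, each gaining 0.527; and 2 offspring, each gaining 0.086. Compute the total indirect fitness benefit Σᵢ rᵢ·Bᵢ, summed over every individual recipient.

0.48

r to a full sibling = 0.5 (full sibs share both parents — two paths of length 2: r = 2·(1/2)^2 = 1/2).
r to a first cousin = 0.125 (first cousins share one grandparent pair — two paths of length 4: r = 2·(1/2)^4 = 1/8).
r to an offspring = 0.5 (one parent–offspring link: r = (1/2)^1 = 1/2).
Summing one r·B term per recipient: 1·0.5·0.261 + 4·0.125·0.527 + 2·0.5·0.086 = 0.48.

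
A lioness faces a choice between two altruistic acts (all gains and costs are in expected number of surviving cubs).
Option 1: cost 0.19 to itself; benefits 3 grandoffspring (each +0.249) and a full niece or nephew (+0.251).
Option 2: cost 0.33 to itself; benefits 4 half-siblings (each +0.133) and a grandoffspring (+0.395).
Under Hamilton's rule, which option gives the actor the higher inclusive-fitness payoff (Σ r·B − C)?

Option 1

Option 1: r to a grandoffspring = 0.25.
Option 1: r to a full niece or nephew = 0.25.
Option 1: Σ r·B − C = (3·0.25·0.249 + 1·0.25·0.251) − 0.19 = 0.0595.
Option 2: r to a half-sibling = 0.25.
Option 2: r to a grandoffspring = 0.25.
Option 2: Σ r·B − C = (4·0.25·0.133 + 1·0.25·0.395) − 0.33 = -0.09825.
Option 1 has the higher net inclusive-fitness payoff.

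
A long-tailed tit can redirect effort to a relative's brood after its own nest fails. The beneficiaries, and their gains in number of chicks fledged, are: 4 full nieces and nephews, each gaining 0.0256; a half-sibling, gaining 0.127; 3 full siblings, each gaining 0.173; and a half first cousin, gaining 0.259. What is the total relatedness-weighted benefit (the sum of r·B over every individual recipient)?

0.3330375

r to a full niece or nephew = 1/4 (full aunt/uncle↔niece/nephew: two paths of length 3 through the shared grandparent pair: r = 2·(1/2)^3 = 1/4).
r to a half-sibling = 1/4 (half-sibs share one parent — one path of length 2: r = (1/2)^2 = 1/4).
r to a full sibling = 1/2 (full sibs share both parents — two paths of length 2: r = 2·(1/2)^2 = 1/2).
r to a half first cousin = 0.0625 (half first cousins share one grandparent — one path of length 4: r = (1/2)^4 = 1/16).
Summing one r·B term per recipient: 4·0.25·0.0256 + 1·0.25·0.127 + 3·0.5·0.173 + 1·0.0625·0.259 = 0.3330375.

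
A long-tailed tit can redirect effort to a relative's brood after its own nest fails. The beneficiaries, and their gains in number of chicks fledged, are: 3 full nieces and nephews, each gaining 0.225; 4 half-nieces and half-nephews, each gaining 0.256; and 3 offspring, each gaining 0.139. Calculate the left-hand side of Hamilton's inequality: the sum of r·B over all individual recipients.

0.50525

r to a full niece or nephew = 0.25 (full aunt/uncle↔niece/nephew: two paths of length 3 through the shared grandparent pair: r = 2·(1/2)^3 = 1/4).
r to a half-niece or half-nephew = 1/8 (half-aunt/uncle↔niece/nephew: one path of length 3: r = (1/2)^3 = 1/8).
r to an offspring = 1/2 (one parent–offspring link: r = (1/2)^1 = 1/2).
Summing one r·B term per recipient: 3·0.25·0.225 + 4·0.125·0.256 + 3·0.5·0.139 = 0.50525.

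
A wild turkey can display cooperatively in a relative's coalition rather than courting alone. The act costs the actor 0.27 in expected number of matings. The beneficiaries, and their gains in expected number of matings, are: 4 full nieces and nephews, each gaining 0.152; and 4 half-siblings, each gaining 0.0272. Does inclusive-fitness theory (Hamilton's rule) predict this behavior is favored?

Hamilton's rule: the trait is favored when the sum of r·B over every recipient exceeds the actor's cost C.
r to a full niece or nephew = 0.25 (full aunt/uncle↔niece/nephew: two paths of length 3 through the shared grandparent pair: r = 2·(1/2)^3 = 1/4).
r to a half-sibling = 1/4 (half-sibs share one parent — one path of length 2: r = (1/2)^2 = 1/4).
Summing one r·B term per recipient: 4·0.25·0.152 + 4·0.25·0.0272 = 0.1792.
0.1792 < 0.27: the indirect benefit is less than the cost.

No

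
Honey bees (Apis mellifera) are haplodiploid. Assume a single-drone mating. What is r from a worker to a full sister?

Haplodiploid full sisters inherit their father's entire haploid genome identically (contributing 1/2) and on average half of their mother's contribution (1/2 · 1/2 = 1/4); r = 1/2 + 1/4 = 3/4.

0.75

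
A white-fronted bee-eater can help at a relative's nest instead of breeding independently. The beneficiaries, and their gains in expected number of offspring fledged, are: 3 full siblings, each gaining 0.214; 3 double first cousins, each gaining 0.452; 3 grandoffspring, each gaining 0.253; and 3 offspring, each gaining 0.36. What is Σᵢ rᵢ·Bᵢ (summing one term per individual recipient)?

r to a full sibling = 1/2 (full sibs share both parents — two paths of length 2: r = 2·(1/2)^2 = 1/2).
r to a double first cousin = 1/4 (double first cousins share both grandparent pairs — four paths of length 4: r = 4·(1/2)^4 = 1/4).
r to a grandoffspring = 0.25 (two parent–offspring links: r = (1/2)^2 = 1/4).
r to an offspring = 0.5 (one parent–offspring link: r = (1/2)^1 = 1/2).
Summing one r·B term per recipient: 3·0.5·0.214 + 3·0.25·0.452 + 3·0.25·0.253 + 3·0.5·0.36 = 1.38975.

1.38975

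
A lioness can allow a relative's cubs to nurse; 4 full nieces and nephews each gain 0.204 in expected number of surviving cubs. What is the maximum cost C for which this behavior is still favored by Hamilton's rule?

0.204

r to a full niece or nephew = 0.25 (full aunt/uncle↔niece/nephew: two paths of length 3 through the shared grandparent pair: r = 2·(1/2)^3 = 1/4).
Hamilton's rule: n·r·B > C, so the trait is favored while C < n·r·B = 4·0.25·0.204 = 0.204.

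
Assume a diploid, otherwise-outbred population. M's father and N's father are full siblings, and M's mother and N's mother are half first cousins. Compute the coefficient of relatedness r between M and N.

Wright's path rule: contributions from independent ancestry routes add.
M and N are related in two ways: first cousins through their fathers (r = 1/8) and half second cousins through their mothers (r = 1/64).
r = 1/8 + 1/64 = 9/64 = 0.140625.

0.140625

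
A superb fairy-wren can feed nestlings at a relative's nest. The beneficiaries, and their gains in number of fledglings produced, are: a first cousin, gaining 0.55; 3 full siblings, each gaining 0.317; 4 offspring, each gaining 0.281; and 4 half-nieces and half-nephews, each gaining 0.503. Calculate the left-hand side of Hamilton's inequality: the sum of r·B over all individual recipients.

r to a first cousin = 0.125 (first cousins share one grandparent pair — two paths of length 4: r = 2·(1/2)^4 = 1/8).
r to a full sibling = 1/2 (full sibs share both parents — two paths of length 2: r = 2·(1/2)^2 = 1/2).
r to an offspring = 1/2 (one parent–offspring link: r = (1/2)^1 = 1/2).
r to a half-niece or half-nephew = 0.125 (half-aunt/uncle↔niece/nephew: one path of length 3: r = (1/2)^3 = 1/8).
Summing one r·B term per recipient: 1·0.125·0.55 + 3·0.5·0.317 + 4·0.5·0.281 + 4·0.125·0.503 = 1.35775.

1.35775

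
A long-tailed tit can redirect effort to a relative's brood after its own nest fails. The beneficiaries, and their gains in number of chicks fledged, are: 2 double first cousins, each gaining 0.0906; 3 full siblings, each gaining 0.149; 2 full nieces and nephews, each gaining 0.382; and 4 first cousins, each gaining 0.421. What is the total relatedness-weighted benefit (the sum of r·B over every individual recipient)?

r to a double first cousin = 1/4 (double first cousins share both grandparent pairs — four paths of length 4: r = 4·(1/2)^4 = 1/4).
r to a full sibling = 0.5 (full sibs share both parents — two paths of length 2: r = 2·(1/2)^2 = 1/2).
r to a full niece or nephew = 0.25 (full aunt/uncle↔niece/nephew: two paths of length 3 through the shared grandparent pair: r = 2·(1/2)^3 = 1/4).
r to a first cousin = 0.125 (first cousins share one grandparent pair — two paths of length 4: r = 2·(1/2)^4 = 1/8).
Summing one r·B term per recipient: 2·0.25·0.0906 + 3·0.5·0.149 + 2·0.25·0.382 + 4·0.125·0.421 = 0.6703.

0.6703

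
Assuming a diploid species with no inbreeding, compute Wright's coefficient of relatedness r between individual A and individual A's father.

Each parent–offspring link contributes a factor of 1/2, and independent paths through distinct common ancestors add.
One parent–offspring link: r = (1/2)^1 = 1/2.

0.5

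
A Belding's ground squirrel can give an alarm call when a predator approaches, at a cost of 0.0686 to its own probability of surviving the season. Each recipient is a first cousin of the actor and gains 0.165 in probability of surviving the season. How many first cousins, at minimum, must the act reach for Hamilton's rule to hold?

r to a first cousin = 1/8 (first cousins share one grandparent pair — two paths of length 4: r = 2·(1/2)^4 = 1/8).
Hamilton's rule: n·r·B > C  ⇒  n > C/(r·B) = 0.0686/(0.125·0.165) = 3.326.
The smallest integer exceeding 3.326 is 4.

4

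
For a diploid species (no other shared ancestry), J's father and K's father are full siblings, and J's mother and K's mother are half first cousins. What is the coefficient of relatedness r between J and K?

With two independent routes of shared ancestry, r is the sum of the two contributions.
J and K are related in two ways: first cousins through their fathers (r = 1/8) and half second cousins through their mothers (r = 1/64).
r = 1/8 + 1/64 = 0.140625.

0.140625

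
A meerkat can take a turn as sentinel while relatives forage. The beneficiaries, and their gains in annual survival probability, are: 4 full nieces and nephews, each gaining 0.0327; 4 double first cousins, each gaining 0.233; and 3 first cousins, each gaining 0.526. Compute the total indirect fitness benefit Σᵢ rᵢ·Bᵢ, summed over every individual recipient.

r to a full niece or nephew = 1/4 (full aunt/uncle↔niece/nephew: two paths of length 3 through the shared grandparent pair: r = 2·(1/2)^3 = 1/4).
r to a double first cousin = 0.25 (double first cousins share both grandparent pairs — four paths of length 4: r = 4·(1/2)^4 = 1/4).
r to a first cousin = 0.125 (first cousins share one grandparent pair — two paths of length 4: r = 2·(1/2)^4 = 1/8).
Summing one r·B term per recipient: 4·0.25·0.0327 + 4·0.25·0.233 + 3·0.125·0.526 = 0.46295.

0.46295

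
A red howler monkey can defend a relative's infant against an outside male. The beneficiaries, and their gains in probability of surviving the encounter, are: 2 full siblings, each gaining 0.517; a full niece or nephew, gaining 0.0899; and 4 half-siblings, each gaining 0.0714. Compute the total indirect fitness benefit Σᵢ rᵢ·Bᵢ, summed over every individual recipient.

0.610875

r to a full sibling = 0.5 (full sibs share both parents — two paths of length 2: r = 2·(1/2)^2 = 1/2).
r to a full niece or nephew = 0.25 (full aunt/uncle↔niece/nephew: two paths of length 3 through the shared grandparent pair: r = 2·(1/2)^3 = 1/4).
r to a half-sibling = 1/4 (half-sibs share one parent — one path of length 2: r = (1/2)^2 = 1/4).
Summing one r·B term per recipient: 2·0.5·0.517 + 1·0.25·0.0899 + 4·0.25·0.0714 = 0.610875.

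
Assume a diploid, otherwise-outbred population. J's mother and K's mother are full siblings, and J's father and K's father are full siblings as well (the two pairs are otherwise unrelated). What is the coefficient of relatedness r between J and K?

With two independent routes of shared ancestry, r is the sum of the two contributions.
J and K are related in two ways: first cousins through their mothers (r = 1/8) and first cousins through their fathers (r = 1/8) — i.e. double first cousins.
r = 1/8 + 1/8 = 0.25.

0.25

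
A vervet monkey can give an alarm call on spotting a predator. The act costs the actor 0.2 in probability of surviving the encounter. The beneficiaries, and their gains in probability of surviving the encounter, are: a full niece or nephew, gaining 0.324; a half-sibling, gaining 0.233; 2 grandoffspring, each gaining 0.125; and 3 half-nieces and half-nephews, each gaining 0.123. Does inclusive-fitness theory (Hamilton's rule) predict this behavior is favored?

Yes

Hamilton's rule: the trait is favored when the sum of r·B over every recipient exceeds the actor's cost C.
r to a full niece or nephew = 1/4 (full aunt/uncle↔niece/nephew: two paths of length 3 through the shared grandparent pair: r = 2·(1/2)^3 = 1/4).
r to a half-sibling = 1/4 (half-sibs share one parent — one path of length 2: r = (1/2)^2 = 1/4).
r to a grandoffspring = 0.25 (two parent–offspring links: r = (1/2)^2 = 1/4).
r to a half-niece or half-nephew = 1/8 (half-aunt/uncle↔niece/nephew: one path of length 3: r = (1/2)^3 = 1/8).
Summing one r·B term per recipient: 1·0.25·0.324 + 1·0.25·0.233 + 2·0.25·0.125 + 3·0.125·0.123 = 0.247875.
0.247875 > 0.2: the indirect benefit exceeds the cost.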